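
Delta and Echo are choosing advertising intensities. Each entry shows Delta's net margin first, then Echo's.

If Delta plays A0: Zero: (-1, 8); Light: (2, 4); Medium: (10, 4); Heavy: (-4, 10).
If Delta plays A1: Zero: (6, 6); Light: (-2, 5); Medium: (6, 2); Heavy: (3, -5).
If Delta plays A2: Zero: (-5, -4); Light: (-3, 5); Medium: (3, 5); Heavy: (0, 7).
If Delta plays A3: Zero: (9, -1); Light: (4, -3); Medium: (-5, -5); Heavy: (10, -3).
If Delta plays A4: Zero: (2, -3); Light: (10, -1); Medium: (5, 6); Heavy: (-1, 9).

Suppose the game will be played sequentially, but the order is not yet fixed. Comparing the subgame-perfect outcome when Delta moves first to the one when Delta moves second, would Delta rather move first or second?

If Delta leads: Echo's best replies are A0→Heavy, A1→Zero, A2→Heavy, A3→Zero, A4→Heavy; Delta's induced payoffs -4, 6, 0, 9, -1; outcome (A3, Zero), payoffs (9, -1).
If Echo leads: Delta's best replies are Zero→A3, Light→A4, Medium→A0, Heavy→A3; Echo's induced payoffs -1, -1, 4, -3; outcome (A0, Medium), payoffs (10, 4).
Delta gets 9 moving first and 10 moving second, so Delta prefers to move second.

second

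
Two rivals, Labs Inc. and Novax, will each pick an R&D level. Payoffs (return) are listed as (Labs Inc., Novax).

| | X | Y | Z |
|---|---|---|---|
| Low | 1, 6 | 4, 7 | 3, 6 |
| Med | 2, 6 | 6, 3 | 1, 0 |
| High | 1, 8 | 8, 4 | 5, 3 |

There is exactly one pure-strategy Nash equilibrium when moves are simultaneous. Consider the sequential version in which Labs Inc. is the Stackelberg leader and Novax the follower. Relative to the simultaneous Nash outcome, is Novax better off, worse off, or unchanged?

better off

Work backward from Novax's decision.
- Low: Novax compares 6, 7, 6 and picks Y; Labs Inc. would get 4.
- Med: Novax compares 6, 3, 0 and picks X; Labs Inc. would get 2.
- High: Novax compares 8, 4, 3 and picks X; Labs Inc. would get 1.
Among 4, 2, 1, the best is 4 at Low. Subgame-perfect outcome: (Low, Y) with payoffs (4, 7).
Now find the simultaneous Nash equilibrium.
Labs Inc.'s best replies: X→Med; Y→High; Z→High.
Novax's best replies: Low→Y; Med→X; High→X.
Only (Med, X) has each player best-responding; Nash payoffs (2, 6).
Novax earns 7 sequentially versus 6 at the Nash outcome: better off.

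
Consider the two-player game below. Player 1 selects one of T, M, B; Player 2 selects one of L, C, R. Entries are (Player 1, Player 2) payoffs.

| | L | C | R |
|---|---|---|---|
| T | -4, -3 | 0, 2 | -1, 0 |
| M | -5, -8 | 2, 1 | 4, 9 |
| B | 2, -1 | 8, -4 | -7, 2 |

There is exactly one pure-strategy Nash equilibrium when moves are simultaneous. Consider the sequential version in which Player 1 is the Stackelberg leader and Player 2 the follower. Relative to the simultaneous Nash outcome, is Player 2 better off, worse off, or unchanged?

unchanged

Work backward from Player 2's decision.
- T: Player 2 compares -3, 2, 0 and picks C; Player 1 would get 0.
- M: Player 2 compares -8, 1, 9 and picks R; Player 1 would get 4.
- B: Player 2 compares -1, -4, 2 and picks R; Player 1 would get -7.
Player 1's induced payoffs are 0, 4, -7, so Player 1 commits to M. Subgame-perfect outcome: (M, R) with payoffs (4, 9).
Now find the simultaneous Nash equilibrium.
Player 1's best replies: L→B; C→B; R→M.
Player 2's best replies: T→C; M→R; B→R.
The unique mutual best reply is (M, R), giving (4, 9).
Player 2 earns 9 sequentially versus 9 at the Nash outcome: unchanged.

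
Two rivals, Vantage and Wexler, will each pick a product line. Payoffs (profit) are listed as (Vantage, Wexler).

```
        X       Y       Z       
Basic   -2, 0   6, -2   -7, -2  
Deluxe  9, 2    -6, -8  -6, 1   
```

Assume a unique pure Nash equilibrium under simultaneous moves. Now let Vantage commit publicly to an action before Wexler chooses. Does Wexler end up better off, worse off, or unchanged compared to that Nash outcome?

unchanged

Solve by backward induction (Vantage leads).
- Basic → Wexler plays X (best of 0, -2, -2); Vantage gets -2.
- Deluxe → Wexler plays X (best of 2, -8, 1); Vantage gets 9.
Among -2, 9, the best is 9 at Deluxe. Subgame-perfect outcome: (Deluxe, X) with payoffs (9, 2).
Under simultaneous play:
Vantage's best replies: X→Deluxe; Y→Basic; Z→Deluxe.
Wexler's best replies: Basic→X; Deluxe→X.
The unique mutual best reply is (Deluxe, X), giving (9, 2).
Wexler earns 2 sequentially versus 2 at the Nash outcome: unchanged.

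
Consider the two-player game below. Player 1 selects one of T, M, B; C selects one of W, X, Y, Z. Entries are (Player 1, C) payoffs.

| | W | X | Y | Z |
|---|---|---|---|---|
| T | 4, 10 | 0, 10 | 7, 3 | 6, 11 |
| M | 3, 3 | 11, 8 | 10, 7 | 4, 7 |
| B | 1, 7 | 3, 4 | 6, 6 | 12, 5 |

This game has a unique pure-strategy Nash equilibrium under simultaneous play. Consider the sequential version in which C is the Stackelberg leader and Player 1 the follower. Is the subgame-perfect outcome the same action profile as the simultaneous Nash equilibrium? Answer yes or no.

Work backward from Player 1's decision.
- W: BR = T, leader payoff 10.
- X: BR = M, leader payoff 8.
- Y: BR = M, leader payoff 7.
- Z: BR = B, leader payoff 5.
Maximizing over 10, 8, 7, 5, C chooses W. Subgame-perfect outcome: (T, W) with payoffs (4, 10).
Under simultaneous play:
Player 1's best replies: W→T; X→M; Y→M; Z→B.
C's best replies: T→Z; M→X; B→W.
The unique mutual best reply is (M, X), giving (11, 8).
Sequential outcome (T, W) differs from the Nash profile (M, X).

no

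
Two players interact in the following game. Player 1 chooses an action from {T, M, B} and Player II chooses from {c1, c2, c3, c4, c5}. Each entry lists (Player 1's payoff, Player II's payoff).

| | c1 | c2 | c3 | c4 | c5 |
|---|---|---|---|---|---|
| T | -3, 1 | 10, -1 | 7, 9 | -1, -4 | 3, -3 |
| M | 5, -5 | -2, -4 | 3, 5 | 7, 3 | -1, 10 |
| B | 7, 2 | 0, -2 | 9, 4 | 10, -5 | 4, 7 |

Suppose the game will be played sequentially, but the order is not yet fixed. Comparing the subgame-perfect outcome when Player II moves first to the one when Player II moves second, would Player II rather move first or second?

If Player 1 leads: Player II's best replies are T→c3, M→c5, B→c5; Player 1's induced payoffs 7, -1, 4; outcome (T, c3), payoffs (7, 9).
If Player II leads: Player 1's best replies are c1→B, c2→T, c3→B, c4→B, c5→B; Player II's induced payoffs 2, -1, 4, -5, 7; outcome (B, c5), payoffs (4, 7).
Player II gets 7 moving first and 9 moving second, so Player II prefers to move second.

second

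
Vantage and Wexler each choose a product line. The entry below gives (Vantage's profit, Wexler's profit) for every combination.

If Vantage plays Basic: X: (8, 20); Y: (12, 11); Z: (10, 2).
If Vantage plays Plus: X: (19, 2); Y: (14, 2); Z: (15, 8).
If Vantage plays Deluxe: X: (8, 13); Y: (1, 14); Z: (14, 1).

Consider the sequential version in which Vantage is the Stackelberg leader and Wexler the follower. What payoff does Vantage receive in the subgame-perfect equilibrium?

15

Backward induction with Vantage moving first.
- Basic → Wexler plays X (best of 20, 11, 2); Vantage gets 8.
- Plus → Wexler plays Z (best of 2, 2, 8); Vantage gets 15.
- Deluxe → Wexler plays Y (best of 13, 14, 1); Vantage gets 1.
Among 8, 15, 1, the best is 15 at Plus. Subgame-perfect outcome: (Plus, Z) with payoffs (15, 8).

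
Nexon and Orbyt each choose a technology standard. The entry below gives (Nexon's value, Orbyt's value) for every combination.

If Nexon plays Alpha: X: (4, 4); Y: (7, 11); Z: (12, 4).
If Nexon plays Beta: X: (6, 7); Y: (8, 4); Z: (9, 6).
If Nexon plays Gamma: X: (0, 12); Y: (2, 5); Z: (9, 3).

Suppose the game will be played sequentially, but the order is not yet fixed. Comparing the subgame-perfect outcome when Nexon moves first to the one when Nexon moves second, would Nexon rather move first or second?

first

If Nexon leads: Orbyt's best replies are Alpha→Y, Beta→X, Gamma→X; Nexon's induced payoffs 7, 6, 0; outcome (Alpha, Y), payoffs (7, 11).
If Orbyt leads: Nexon's best replies are X→Beta, Y→Beta, Z→Alpha; Orbyt's induced payoffs 7, 4, 4; outcome (Beta, X), payoffs (6, 7).
Nexon gets 7 moving first and 6 moving second, so Nexon prefers to move first.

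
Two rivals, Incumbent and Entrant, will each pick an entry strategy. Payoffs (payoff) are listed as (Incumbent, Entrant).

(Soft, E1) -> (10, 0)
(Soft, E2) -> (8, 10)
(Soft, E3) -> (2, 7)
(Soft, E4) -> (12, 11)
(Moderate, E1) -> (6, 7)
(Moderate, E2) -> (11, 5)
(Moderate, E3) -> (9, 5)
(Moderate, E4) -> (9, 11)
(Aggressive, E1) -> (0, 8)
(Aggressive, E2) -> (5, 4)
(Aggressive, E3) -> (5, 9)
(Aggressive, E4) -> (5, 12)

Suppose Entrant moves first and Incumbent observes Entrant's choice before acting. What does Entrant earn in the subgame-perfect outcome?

Solve by backward induction (Entrant leads).
- E1 → Incumbent plays Soft (best of 10, 6, 0); Entrant gets 0.
- E2 → Incumbent plays Moderate (best of 8, 11, 5); Entrant gets 5.
- E3 → Incumbent plays Moderate (best of 2, 9, 5); Entrant gets 5.
- E4 → Incumbent plays Soft (best of 12, 9, 5); Entrant gets 11.
Among 0, 5, 5, 11, the best is 11 at E4. Subgame-perfect outcome: (Soft, E4) with payoffs (12, 11).

11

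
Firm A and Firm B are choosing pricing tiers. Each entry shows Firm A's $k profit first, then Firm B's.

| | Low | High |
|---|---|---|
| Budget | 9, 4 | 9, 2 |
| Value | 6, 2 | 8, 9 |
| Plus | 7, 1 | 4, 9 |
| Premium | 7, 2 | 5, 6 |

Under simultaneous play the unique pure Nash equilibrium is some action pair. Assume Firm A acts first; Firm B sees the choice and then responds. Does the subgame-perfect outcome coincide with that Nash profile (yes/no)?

yes

Solve by backward induction (Firm A leads).
- Budget: Firm B compares 4, 2 and picks Low; Firm A would get 9.
- Value: Firm B compares 2, 9 and picks High; Firm A would get 8.
- Plus: Firm B compares 1, 9 and picks High; Firm A would get 4.
- Premium: Firm B compares 2, 6 and picks High; Firm A would get 5.
Among 9, 8, 4, 5, the best is 9 at Budget. Subgame-perfect outcome: (Budget, Low) with payoffs (9, 4).
Now find the simultaneous Nash equilibrium.
Firm A's best replies: Low→Budget; High→Budget.
Firm B's best replies: Budget→Low; Value→High; Plus→High; Premium→High.
The unique mutual best reply is (Budget, Low), giving (9, 4).
Sequential outcome (Budget, Low) coincides with the Nash profile (Budget, Low).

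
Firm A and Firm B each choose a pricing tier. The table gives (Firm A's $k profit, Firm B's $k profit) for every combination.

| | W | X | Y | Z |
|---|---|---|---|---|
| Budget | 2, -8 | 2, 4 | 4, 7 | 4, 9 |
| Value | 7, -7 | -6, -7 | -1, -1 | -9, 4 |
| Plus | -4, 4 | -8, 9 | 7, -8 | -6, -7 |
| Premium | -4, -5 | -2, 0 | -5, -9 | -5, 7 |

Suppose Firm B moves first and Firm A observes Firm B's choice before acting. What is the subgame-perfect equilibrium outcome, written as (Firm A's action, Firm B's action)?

Backward induction with Firm B moving first.
- W: BR = Value, leader payoff -7.
- X: BR = Budget, leader payoff 4.
- Y: BR = Plus, leader payoff -8.
- Z: BR = Budget, leader payoff 9.
Firm B's induced payoffs are -7, 4, -8, 9, so Firm B commits to Z. Subgame-perfect outcome: (Budget, Z) with payoffs (4, 9).

(Budget, Z)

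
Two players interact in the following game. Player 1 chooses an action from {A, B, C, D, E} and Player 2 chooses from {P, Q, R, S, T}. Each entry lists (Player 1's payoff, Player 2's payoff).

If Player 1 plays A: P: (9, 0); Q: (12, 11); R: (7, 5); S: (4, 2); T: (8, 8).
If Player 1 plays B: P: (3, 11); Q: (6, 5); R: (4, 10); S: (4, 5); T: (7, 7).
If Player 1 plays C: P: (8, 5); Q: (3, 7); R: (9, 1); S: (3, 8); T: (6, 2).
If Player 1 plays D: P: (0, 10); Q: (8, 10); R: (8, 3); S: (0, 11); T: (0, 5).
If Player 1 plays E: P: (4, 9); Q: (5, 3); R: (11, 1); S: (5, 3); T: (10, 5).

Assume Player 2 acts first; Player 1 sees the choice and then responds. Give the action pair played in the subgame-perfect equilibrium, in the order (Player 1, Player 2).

Solve by backward induction (Player 2 leads).
- P → Player 1 plays A (best of 9, 3, 8, 0, 4); Player 2 gets 0.
- Q → Player 1 plays A (best of 12, 6, 3, 8, 5); Player 2 gets 11.
- R → Player 1 plays E (best of 7, 4, 9, 8, 11); Player 2 gets 1.
- S → Player 1 plays E (best of 4, 4, 3, 0, 5); Player 2 gets 3.
- T → Player 1 plays E (best of 8, 7, 6, 0, 10); Player 2 gets 5.
Maximizing over 0, 11, 1, 3, 5, Player 2 chooses Q. Subgame-perfect outcome: (A, Q) with payoffs (12, 11).

(A, Q)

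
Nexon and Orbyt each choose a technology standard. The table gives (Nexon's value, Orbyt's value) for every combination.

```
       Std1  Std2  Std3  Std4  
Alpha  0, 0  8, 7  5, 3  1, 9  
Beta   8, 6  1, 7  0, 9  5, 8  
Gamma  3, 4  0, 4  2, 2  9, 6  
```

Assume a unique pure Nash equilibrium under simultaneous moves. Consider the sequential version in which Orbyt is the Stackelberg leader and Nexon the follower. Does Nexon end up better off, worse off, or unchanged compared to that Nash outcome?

worse off

Solve by backward induction (Orbyt leads).
- Std1 → Nexon plays Beta (best of 0, 8, 3); Orbyt gets 6.
- Std2 → Nexon plays Alpha (best of 8, 1, 0); Orbyt gets 7.
- Std3 → Nexon plays Alpha (best of 5, 0, 2); Orbyt gets 3.
- Std4 → Nexon plays Gamma (best of 1, 5, 9); Orbyt gets 6.
Among 6, 7, 3, 6, the best is 7 at Std2. Subgame-perfect outcome: (Alpha, Std2) with payoffs (8, 7).
Under simultaneous play:
Nexon's best replies: Std1→Beta; Std2→Alpha; Std3→Alpha; Std4→Gamma.
Orbyt's best replies: Alpha→Std4; Beta→Std3; Gamma→Std4.
The unique mutual best reply is (Gamma, Std4), giving (9, 6).
Nexon earns 8 sequentially versus 9 at the Nash outcome: worse off.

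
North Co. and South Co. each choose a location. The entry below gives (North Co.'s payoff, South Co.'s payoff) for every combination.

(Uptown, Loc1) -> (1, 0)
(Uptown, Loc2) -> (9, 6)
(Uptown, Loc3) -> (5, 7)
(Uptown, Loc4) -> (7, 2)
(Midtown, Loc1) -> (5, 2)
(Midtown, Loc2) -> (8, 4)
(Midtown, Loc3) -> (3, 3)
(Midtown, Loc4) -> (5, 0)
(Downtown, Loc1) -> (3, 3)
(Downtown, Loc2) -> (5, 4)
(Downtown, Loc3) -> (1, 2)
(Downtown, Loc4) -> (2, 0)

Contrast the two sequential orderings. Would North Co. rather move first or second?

If North Co. leads: South Co.'s best replies are Uptown→Loc3, Midtown→Loc2, Downtown→Loc2; North Co.'s induced payoffs 5, 8, 5; outcome (Midtown, Loc2), payoffs (8, 4).
If South Co. leads: North Co.'s best replies are Loc1→Midtown, Loc2→Uptown, Loc3→Uptown, Loc4→Uptown; South Co.'s induced payoffs 2, 6, 7, 2; outcome (Uptown, Loc3), payoffs (5, 7).
North Co. gets 8 moving first and 5 moving second, so North Co. prefers to move first.

first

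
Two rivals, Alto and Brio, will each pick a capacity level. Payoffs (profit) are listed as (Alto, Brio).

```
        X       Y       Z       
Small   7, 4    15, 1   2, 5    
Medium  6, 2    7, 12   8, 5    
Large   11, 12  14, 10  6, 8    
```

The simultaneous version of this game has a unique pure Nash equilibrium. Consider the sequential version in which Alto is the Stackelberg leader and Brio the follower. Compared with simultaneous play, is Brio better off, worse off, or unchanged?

Work backward from Brio's decision.
- Small: Brio compares 4, 1, 5 and picks Z; Alto would get 2.
- Medium: Brio compares 2, 12, 5 and picks Y; Alto would get 7.
- Large: Brio compares 12, 10, 8 and picks X; Alto would get 11.
Among 2, 7, 11, the best is 11 at Large. Subgame-perfect outcome: (Large, X) with payoffs (11, 12).
For the simultaneous game, intersect best replies.
Alto's best replies: X→Large; Y→Small; Z→Medium.
Brio's best replies: Small→Z; Medium→Y; Large→X.
Only (Large, X) has each player best-responding; Nash payoffs (11, 12).
Brio earns 12 sequentially versus 12 at the Nash outcome: unchanged.

unchanged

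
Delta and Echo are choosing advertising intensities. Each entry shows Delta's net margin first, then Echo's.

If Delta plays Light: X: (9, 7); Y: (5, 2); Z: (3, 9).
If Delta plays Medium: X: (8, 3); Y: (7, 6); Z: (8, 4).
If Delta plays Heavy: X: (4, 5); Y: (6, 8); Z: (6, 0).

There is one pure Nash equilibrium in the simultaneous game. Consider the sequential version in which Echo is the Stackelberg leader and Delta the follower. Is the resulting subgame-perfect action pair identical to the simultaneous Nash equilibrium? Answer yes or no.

no

Delta best-responds to each possible Echo move:
- X → Delta plays Light (best of 9, 8, 4); Echo gets 7.
- Y → Delta plays Medium (best of 5, 7, 6); Echo gets 6.
- Z → Delta plays Medium (best of 3, 8, 6); Echo gets 4.
Echo's induced payoffs are 7, 6, 4, so Echo commits to X. Subgame-perfect outcome: (Light, X) with payoffs (9, 7).
For the simultaneous game, intersect best replies.
Delta's best replies: X→Light; Y→Medium; Z→Medium.
Echo's best replies: Light→Z; Medium→Y; Heavy→Y.
Only (Medium, Y) has each player best-responding; Nash payoffs (7, 6).
Sequential outcome (Light, X) differs from the Nash profile (Medium, Y).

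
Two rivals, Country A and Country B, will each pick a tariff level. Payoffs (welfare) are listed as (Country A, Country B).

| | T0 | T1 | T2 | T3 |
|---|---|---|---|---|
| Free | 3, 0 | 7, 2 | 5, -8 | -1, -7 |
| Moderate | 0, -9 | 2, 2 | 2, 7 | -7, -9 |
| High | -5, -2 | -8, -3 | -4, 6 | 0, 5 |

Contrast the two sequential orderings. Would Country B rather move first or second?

first

If Country A leads: Country B's best replies are Free→T1, Moderate→T2, High→T2; Country A's induced payoffs 7, 2, -4; outcome (Free, T1), payoffs (7, 2).
If Country B leads: Country A's best replies are T0→Free, T1→Free, T2→Free, T3→High; Country B's induced payoffs 0, 2, -8, 5; outcome (High, T3), payoffs (0, 5).
Country B gets 5 moving first and 2 moving second, so Country B prefers to move first.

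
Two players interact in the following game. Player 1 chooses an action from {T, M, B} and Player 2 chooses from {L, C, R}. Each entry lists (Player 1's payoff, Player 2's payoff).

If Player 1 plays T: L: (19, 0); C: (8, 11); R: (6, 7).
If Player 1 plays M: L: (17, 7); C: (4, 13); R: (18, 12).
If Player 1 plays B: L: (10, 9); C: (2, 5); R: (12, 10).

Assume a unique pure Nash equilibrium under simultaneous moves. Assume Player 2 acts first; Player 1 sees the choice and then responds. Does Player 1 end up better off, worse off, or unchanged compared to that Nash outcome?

better off

Solve by backward induction (Player 2 leads).
- L → Player 1 plays T (best of 19, 17, 10); Player 2 gets 0.
- C → Player 1 plays T (best of 8, 4, 2); Player 2 gets 11.
- R → Player 1 plays M (best of 6, 18, 12); Player 2 gets 12.
Among 0, 11, 12, the best is 12 at R. Subgame-perfect outcome: (M, R) with payoffs (18, 12).
Now find the simultaneous Nash equilibrium.
Player 1's best replies: L→T; C→T; R→M.
Player 2's best replies: T→C; M→C; B→R.
The unique mutual best reply is (T, C), giving (8, 11).
Player 1 earns 18 sequentially versus 8 at the Nash outcome: better off.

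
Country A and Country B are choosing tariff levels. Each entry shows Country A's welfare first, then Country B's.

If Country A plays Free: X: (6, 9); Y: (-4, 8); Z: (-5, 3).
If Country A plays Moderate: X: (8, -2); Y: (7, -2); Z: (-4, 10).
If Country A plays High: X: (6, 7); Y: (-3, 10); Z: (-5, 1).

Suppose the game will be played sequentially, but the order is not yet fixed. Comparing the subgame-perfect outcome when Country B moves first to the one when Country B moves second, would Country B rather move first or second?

first

If Country A leads: Country B's best replies are Free→X, Moderate→Z, High→Y; Country A's induced payoffs 6, -4, -3; outcome (Free, X), payoffs (6, 9).
If Country B leads: Country A's best replies are X→Moderate, Y→Moderate, Z→Moderate; Country B's induced payoffs -2, -2, 10; outcome (Moderate, Z), payoffs (-4, 10).
Country B gets 10 moving first and 9 moving second, so Country B prefers to move first.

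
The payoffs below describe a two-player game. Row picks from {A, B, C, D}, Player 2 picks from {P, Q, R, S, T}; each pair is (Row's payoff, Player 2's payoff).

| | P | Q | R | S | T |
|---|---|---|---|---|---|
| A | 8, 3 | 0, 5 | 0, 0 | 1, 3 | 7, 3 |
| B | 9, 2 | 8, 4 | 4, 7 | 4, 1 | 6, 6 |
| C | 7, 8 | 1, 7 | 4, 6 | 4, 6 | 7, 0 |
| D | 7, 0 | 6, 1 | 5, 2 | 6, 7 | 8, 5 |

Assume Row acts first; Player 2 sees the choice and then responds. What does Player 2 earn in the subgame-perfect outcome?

8

Backward induction with Row moving first.
- A: BR = Q, leader payoff 0.
- B: BR = R, leader payoff 4.
- C: BR = P, leader payoff 7.
- D: BR = S, leader payoff 6.
Maximizing over 0, 4, 7, 6, Row chooses C. Subgame-perfect outcome: (C, P) with payoffs (7, 8).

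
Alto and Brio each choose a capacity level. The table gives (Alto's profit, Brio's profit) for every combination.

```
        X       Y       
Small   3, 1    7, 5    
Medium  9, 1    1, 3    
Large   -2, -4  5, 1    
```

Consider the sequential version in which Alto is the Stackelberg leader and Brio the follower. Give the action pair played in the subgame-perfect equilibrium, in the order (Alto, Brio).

Solve by backward induction (Alto leads).
- Small: Brio compares 1, 5 and picks Y; Alto would get 7.
- Medium: Brio compares 1, 3 and picks Y; Alto would get 1.
- Large: Brio compares -4, 1 and picks Y; Alto would get 5.
Maximizing over 7, 1, 5, Alto chooses Small. Subgame-perfect outcome: (Small, Y) with payoffs (7, 5).

(Small, Y)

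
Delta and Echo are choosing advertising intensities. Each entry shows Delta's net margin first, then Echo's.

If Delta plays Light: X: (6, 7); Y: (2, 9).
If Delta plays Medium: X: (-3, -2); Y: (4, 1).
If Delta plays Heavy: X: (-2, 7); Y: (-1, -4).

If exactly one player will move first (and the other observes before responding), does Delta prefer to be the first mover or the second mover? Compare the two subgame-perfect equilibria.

second

If Delta leads: Echo's best replies are Light→Y, Medium→Y, Heavy→X; Delta's induced payoffs 2, 4, -2; outcome (Medium, Y), payoffs (4, 1).
If Echo leads: Delta's best replies are X→Light, Y→Medium; Echo's induced payoffs 7, 1; outcome (Light, X), payoffs (6, 7).
Delta gets 4 moving first and 6 moving second, so Delta prefers to move second.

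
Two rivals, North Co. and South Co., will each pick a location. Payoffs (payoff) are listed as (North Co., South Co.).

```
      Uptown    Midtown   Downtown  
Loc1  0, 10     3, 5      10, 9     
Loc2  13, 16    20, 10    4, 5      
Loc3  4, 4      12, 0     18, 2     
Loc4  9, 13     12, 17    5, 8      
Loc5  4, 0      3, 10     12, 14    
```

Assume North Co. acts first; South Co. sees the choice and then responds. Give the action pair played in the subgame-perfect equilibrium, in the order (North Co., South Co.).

Work backward from South Co.'s decision.
- Loc1 → South Co. plays Uptown (best of 10, 5, 9); North Co. gets 0.
- Loc2 → South Co. plays Uptown (best of 16, 10, 5); North Co. gets 13.
- Loc3 → South Co. plays Uptown (best of 4, 0, 2); North Co. gets 4.
- Loc4 → South Co. plays Midtown (best of 13, 17, 8); North Co. gets 12.
- Loc5 → South Co. plays Downtown (best of 0, 10, 14); North Co. gets 12.
North Co.'s induced payoffs are 0, 13, 4, 12, 12, so North Co. commits to Loc2. Subgame-perfect outcome: (Loc2, Uptown) with payoffs (13, 16).

(Loc2, Uptown)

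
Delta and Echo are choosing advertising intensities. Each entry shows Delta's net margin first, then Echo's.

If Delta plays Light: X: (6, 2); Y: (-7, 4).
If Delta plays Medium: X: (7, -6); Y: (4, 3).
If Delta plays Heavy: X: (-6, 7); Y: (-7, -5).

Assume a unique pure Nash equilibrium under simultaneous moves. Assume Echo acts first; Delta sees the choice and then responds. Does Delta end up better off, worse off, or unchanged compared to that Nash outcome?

unchanged

Delta best-responds to each possible Echo move:
- X: Delta compares 6, 7, -6 and picks Medium; Echo would get -6.
- Y: Delta compares -7, 4, -7 and picks Medium; Echo would get 3.
Among -6, 3, the best is 3 at Y. Subgame-perfect outcome: (Medium, Y) with payoffs (4, 3).
For the simultaneous game, intersect best replies.
Delta's best replies: X→Medium; Y→Medium.
Echo's best replies: Light→Y; Medium→Y; Heavy→X.
The unique mutual best reply is (Medium, Y), giving (4, 3).
Delta earns 4 sequentially versus 4 at the Nash outcome: unchanged.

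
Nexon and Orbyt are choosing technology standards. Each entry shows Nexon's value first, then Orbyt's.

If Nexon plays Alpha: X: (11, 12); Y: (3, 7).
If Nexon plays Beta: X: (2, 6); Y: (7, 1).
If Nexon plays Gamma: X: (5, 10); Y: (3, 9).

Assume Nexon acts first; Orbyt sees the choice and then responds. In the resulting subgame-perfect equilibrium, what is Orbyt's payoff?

Work backward from Orbyt's decision.
- Alpha: Orbyt compares 12, 7 and picks X; Nexon would get 11.
- Beta: Orbyt compares 6, 1 and picks X; Nexon would get 2.
- Gamma: Orbyt compares 10, 9 and picks X; Nexon would get 5.
Among 11, 2, 5, the best is 11 at Alpha. Subgame-perfect outcome: (Alpha, X) with payoffs (11, 12).

12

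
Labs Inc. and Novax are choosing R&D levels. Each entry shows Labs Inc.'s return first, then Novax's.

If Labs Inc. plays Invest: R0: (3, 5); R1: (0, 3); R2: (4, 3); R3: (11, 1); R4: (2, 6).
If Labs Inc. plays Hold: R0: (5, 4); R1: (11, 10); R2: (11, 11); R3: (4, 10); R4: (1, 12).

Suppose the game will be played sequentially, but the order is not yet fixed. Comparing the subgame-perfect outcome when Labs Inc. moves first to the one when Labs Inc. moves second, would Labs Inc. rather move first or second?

If Labs Inc. leads: Novax's best replies are Invest→R4, Hold→R4; Labs Inc.'s induced payoffs 2, 1; outcome (Invest, R4), payoffs (2, 6).
If Novax leads: Labs Inc.'s best replies are R0→Hold, R1→Hold, R2→Hold, R3→Invest, R4→Invest; Novax's induced payoffs 4, 10, 11, 1, 6; outcome (Hold, R2), payoffs (11, 11).
Labs Inc. gets 2 moving first and 11 moving second, so Labs Inc. prefers to move second.

second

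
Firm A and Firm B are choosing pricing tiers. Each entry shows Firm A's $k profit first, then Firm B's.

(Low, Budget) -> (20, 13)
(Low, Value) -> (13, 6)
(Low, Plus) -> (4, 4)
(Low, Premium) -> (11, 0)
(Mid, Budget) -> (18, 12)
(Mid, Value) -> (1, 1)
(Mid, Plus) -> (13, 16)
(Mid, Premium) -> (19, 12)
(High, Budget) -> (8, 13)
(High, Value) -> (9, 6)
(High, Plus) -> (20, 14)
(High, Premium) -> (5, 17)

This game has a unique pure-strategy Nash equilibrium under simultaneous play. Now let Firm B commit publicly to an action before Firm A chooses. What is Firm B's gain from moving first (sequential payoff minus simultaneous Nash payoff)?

1

Solve by backward induction (Firm B leads).
- Budget: Firm A compares 20, 18, 8 and picks Low; Firm B would get 13.
- Value: Firm A compares 13, 1, 9 and picks Low; Firm B would get 6.
- Plus: Firm A compares 4, 13, 20 and picks High; Firm B would get 14.
- Premium: Firm A compares 11, 19, 5 and picks Mid; Firm B would get 12.
Maximizing over 13, 6, 14, 12, Firm B chooses Plus. Subgame-perfect outcome: (High, Plus) with payoffs (20, 14).
For the simultaneous game, intersect best replies.
Firm A's best replies: Budget→Low; Value→Low; Plus→High; Premium→Mid.
Firm B's best replies: Low→Budget; Mid→Plus; High→Premium.
Only (Low, Budget) has each player best-responding; Nash payoffs (20, 13).
Firm B's commitment gain: 14 − 13 = 1.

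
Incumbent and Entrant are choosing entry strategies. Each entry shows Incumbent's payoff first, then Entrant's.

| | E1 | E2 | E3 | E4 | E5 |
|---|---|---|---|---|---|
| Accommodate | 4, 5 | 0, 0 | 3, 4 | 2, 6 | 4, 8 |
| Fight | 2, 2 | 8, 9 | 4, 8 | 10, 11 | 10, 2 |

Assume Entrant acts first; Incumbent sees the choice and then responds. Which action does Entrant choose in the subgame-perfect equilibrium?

Solve by backward induction (Entrant leads).
- E1 → Incumbent plays Accommodate (best of 4, 2); Entrant gets 5.
- E2 → Incumbent plays Fight (best of 0, 8); Entrant gets 9.
- E3 → Incumbent plays Fight (best of 3, 4); Entrant gets 8.
- E4 → Incumbent plays Fight (best of 2, 10); Entrant gets 11.
- E5 → Incumbent plays Fight (best of 4, 10); Entrant gets 2.
Entrant's induced payoffs are 5, 9, 8, 11, 2, so Entrant commits to E4. Subgame-perfect outcome: (Fight, E4) with payoffs (10, 11).

E4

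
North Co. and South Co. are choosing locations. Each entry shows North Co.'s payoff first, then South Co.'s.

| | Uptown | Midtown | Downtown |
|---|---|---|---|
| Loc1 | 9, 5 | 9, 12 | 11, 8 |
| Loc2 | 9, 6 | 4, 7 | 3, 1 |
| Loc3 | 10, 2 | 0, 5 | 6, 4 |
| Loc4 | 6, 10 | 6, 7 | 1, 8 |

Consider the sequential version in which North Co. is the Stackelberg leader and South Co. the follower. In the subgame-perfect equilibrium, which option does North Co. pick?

Loc1

Backward induction with North Co. moving first.
- Loc1: South Co. compares 5, 12, 8 and picks Midtown; North Co. would get 9.
- Loc2: South Co. compares 6, 7, 1 and picks Midtown; North Co. would get 4.
- Loc3: South Co. compares 2, 5, 4 and picks Midtown; North Co. would get 0.
- Loc4: South Co. compares 10, 7, 8 and picks Uptown; North Co. would get 6.
North Co.'s induced payoffs are 9, 4, 0, 6, so North Co. commits to Loc1. Subgame-perfect outcome: (Loc1, Midtown) with payoffs (9, 12).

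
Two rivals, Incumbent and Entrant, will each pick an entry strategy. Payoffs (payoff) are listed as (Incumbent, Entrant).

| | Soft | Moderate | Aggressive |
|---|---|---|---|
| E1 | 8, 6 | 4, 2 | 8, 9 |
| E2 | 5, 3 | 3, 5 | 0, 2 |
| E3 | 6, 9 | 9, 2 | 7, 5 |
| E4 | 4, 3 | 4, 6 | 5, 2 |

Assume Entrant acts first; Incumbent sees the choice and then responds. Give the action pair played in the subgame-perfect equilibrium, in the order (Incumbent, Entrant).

(E1, Aggressive)

Work backward from Incumbent's decision.
- Soft → Incumbent plays E1 (best of 8, 5, 6, 4); Entrant gets 6.
- Moderate → Incumbent plays E3 (best of 4, 3, 9, 4); Entrant gets 2.
- Aggressive → Incumbent plays E1 (best of 8, 0, 7, 5); Entrant gets 9.
Among 6, 2, 9, the best is 9 at Aggressive. Subgame-perfect outcome: (E1, Aggressive) with payoffs (8, 9).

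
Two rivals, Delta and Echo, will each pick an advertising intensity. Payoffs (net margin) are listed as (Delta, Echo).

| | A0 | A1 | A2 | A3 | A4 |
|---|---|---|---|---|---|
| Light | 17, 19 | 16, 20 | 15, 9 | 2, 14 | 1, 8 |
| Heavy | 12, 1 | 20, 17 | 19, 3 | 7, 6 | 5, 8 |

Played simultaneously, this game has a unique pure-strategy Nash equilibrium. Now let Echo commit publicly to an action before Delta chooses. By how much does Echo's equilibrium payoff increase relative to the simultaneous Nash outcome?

Delta best-responds to each possible Echo move:
- A0 → Delta plays Light (best of 17, 12); Echo gets 19.
- A1 → Delta plays Heavy (best of 16, 20); Echo gets 17.
- A2 → Delta plays Heavy (best of 15, 19); Echo gets 3.
- A3 → Delta plays Heavy (best of 2, 7); Echo gets 6.
- A4 → Delta plays Heavy (best of 1, 5); Echo gets 8.
Maximizing over 19, 17, 3, 6, 8, Echo chooses A0. Subgame-perfect outcome: (Light, A0) with payoffs (17, 19).
Now find the simultaneous Nash equilibrium.
Delta's best replies: A0→Light; A1→Heavy; A2→Heavy; A3→Heavy; A4→Heavy.
Echo's best replies: Light→A1; Heavy→A1.
Only (Heavy, A1) has each player best-responding; Nash payoffs (20, 17).
Echo's commitment gain: 19 − 17 = 2.

2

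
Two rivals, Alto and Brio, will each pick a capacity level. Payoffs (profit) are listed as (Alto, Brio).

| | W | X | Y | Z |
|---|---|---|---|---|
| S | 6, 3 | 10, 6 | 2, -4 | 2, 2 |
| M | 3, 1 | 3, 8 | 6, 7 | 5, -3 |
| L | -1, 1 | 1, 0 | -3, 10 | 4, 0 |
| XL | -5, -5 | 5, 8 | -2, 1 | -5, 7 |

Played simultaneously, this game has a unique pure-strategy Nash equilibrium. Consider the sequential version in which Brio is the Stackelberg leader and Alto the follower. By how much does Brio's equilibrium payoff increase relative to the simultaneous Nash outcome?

Solve by backward induction (Brio leads).
- W: Alto compares 6, 3, -1, -5 and picks S; Brio would get 3.
- X: Alto compares 10, 3, 1, 5 and picks S; Brio would get 6.
- Y: Alto compares 2, 6, -3, -2 and picks M; Brio would get 7.
- Z: Alto compares 2, 5, 4, -5 and picks M; Brio would get -3.
Among 3, 6, 7, -3, the best is 7 at Y. Subgame-perfect outcome: (M, Y) with payoffs (6, 7).
Now find the simultaneous Nash equilibrium.
Alto's best replies: W→S; X→S; Y→M; Z→M.
Brio's best replies: S→X; M→X; L→Y; XL→X.
Only (S, X) has each player best-responding; Nash payoffs (10, 6).
Brio's commitment gain: 7 − 6 = 1.

1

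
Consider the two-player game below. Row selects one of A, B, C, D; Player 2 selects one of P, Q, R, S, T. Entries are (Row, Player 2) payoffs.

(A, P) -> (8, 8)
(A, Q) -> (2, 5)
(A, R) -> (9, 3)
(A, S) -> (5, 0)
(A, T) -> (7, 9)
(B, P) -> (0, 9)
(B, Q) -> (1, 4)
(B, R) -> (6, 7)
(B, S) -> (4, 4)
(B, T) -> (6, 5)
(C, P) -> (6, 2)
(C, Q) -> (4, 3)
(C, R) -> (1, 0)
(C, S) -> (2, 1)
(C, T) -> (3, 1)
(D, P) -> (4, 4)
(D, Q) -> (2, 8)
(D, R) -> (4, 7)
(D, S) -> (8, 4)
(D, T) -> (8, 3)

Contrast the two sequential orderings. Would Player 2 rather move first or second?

second

If Row leads: Player 2's best replies are A→T, B→P, C→Q, D→Q; Row's induced payoffs 7, 0, 4, 2; outcome (A, T), payoffs (7, 9).
If Player 2 leads: Row's best replies are P→A, Q→C, R→A, S→D, T→D; Player 2's induced payoffs 8, 3, 3, 4, 3; outcome (A, P), payoffs (8, 8).
Player 2 gets 8 moving first and 9 moving second, so Player 2 prefers to move second.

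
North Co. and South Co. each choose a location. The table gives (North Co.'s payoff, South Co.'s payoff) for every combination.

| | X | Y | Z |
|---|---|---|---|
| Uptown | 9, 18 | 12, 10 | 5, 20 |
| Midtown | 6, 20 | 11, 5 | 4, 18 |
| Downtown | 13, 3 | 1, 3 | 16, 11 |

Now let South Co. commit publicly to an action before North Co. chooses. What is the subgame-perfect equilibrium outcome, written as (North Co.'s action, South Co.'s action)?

Solve by backward induction (South Co. leads).
- X: BR = Downtown, leader payoff 3.
- Y: BR = Uptown, leader payoff 10.
- Z: BR = Downtown, leader payoff 11.
South Co.'s induced payoffs are 3, 10, 11, so South Co. commits to Z. Subgame-perfect outcome: (Downtown, Z) with payoffs (16, 11).

(Downtown, Z)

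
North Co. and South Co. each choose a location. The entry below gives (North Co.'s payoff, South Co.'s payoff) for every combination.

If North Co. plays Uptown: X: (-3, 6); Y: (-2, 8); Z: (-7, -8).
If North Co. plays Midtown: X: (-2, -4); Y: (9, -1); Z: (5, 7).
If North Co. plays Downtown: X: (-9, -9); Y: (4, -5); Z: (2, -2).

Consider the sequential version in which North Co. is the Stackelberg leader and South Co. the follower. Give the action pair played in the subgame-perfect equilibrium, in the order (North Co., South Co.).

(Midtown, Z)

Work backward from South Co.'s decision.
- Uptown → South Co. plays Y (best of 6, 8, -8); North Co. gets -2.
- Midtown → South Co. plays Z (best of -4, -1, 7); North Co. gets 5.
- Downtown → South Co. plays Z (best of -9, -5, -2); North Co. gets 2.
North Co.'s induced payoffs are -2, 5, 2, so North Co. commits to Midtown. Subgame-perfect outcome: (Midtown, Z) with payoffs (5, 7).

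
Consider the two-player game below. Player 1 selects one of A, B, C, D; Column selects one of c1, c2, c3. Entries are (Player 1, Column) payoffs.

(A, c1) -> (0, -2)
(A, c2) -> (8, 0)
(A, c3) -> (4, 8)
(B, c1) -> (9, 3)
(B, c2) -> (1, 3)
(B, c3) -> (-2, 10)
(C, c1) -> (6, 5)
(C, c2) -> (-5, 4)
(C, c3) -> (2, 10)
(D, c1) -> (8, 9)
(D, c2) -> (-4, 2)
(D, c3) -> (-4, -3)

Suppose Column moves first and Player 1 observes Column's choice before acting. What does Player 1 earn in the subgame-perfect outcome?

4

Backward induction with Column moving first.
- c1: BR = B, leader payoff 3.
- c2: BR = A, leader payoff 0.
- c3: BR = A, leader payoff 8.
Column's induced payoffs are 3, 0, 8, so Column commits to c3. Subgame-perfect outcome: (A, c3) with payoffs (4, 8).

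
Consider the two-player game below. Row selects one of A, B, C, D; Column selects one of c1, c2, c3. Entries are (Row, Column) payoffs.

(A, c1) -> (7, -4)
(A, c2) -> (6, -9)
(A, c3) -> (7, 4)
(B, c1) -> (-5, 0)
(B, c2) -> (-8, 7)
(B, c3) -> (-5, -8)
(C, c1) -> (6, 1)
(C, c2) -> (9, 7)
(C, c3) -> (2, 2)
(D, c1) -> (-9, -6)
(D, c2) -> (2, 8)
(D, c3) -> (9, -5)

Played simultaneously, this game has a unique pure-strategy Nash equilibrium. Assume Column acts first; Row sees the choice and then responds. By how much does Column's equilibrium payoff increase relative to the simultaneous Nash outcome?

0

Backward induction with Column moving first.
- c1 → Row plays A (best of 7, -5, 6, -9); Column gets -4.
- c2 → Row plays C (best of 6, -8, 9, 2); Column gets 7.
- c3 → Row plays D (best of 7, -5, 2, 9); Column gets -5.
Among -4, 7, -5, the best is 7 at c2. Subgame-perfect outcome: (C, c2) with payoffs (9, 7).
For the simultaneous game, intersect best replies.
Row's best replies: c1→A; c2→C; c3→D.
Column's best replies: A→c3; B→c2; C→c2; D→c2.
Only (C, c2) has each player best-responding; Nash payoffs (9, 7).
Column's commitment gain: 7 − 7 = 0.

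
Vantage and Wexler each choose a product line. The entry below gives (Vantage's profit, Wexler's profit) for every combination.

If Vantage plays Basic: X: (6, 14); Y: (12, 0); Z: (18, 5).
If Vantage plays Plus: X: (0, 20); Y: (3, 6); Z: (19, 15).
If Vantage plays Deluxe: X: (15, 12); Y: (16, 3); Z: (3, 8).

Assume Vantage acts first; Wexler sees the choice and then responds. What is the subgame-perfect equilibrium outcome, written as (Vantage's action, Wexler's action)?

(Deluxe, X)

Work backward from Wexler's decision.
- Basic → Wexler plays X (best of 14, 0, 5); Vantage gets 6.
- Plus → Wexler plays X (best of 20, 6, 15); Vantage gets 0.
- Deluxe → Wexler plays X (best of 12, 3, 8); Vantage gets 15.
Maximizing over 6, 0, 15, Vantage chooses Deluxe. Subgame-perfect outcome: (Deluxe, X) with payoffs (15, 12).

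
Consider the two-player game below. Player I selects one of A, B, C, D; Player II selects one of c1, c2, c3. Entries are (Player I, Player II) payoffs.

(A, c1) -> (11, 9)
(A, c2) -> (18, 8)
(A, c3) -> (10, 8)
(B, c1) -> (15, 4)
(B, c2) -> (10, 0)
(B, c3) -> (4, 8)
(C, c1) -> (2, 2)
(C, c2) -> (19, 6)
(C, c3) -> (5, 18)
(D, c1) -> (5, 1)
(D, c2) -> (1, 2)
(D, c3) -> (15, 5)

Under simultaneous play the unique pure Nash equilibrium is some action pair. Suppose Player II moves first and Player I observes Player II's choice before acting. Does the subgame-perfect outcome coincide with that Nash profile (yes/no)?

Backward induction with Player II moving first.
- c1 → Player I plays B (best of 11, 15, 2, 5); Player II gets 4.
- c2 → Player I plays C (best of 18, 10, 19, 1); Player II gets 6.
- c3 → Player I plays D (best of 10, 4, 5, 15); Player II gets 5.
Maximizing over 4, 6, 5, Player II chooses c2. Subgame-perfect outcome: (C, c2) with payoffs (19, 6).
Now find the simultaneous Nash equilibrium.
Player I's best replies: c1→B; c2→C; c3→D.
Player II's best replies: A→c1; B→c3; C→c3; D→c3.
Only (D, c3) has each player best-responding; Nash payoffs (15, 5).
Sequential outcome (C, c2) differs from the Nash profile (D, c3).

no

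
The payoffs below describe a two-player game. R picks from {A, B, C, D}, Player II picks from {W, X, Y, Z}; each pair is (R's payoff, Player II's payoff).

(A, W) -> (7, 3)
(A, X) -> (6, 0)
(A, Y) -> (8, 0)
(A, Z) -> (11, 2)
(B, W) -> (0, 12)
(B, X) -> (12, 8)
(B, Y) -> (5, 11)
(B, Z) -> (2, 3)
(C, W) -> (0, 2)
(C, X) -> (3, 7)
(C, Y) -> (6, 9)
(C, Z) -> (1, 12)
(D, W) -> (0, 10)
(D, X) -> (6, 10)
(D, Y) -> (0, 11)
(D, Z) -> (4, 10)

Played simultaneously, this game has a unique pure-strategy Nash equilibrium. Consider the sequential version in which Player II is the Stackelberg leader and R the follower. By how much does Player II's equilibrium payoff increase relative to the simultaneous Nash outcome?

R best-responds to each possible Player II move:
- W: BR = A, leader payoff 3.
- X: BR = B, leader payoff 8.
- Y: BR = A, leader payoff 0.
- Z: BR = A, leader payoff 2.
Among 3, 8, 0, 2, the best is 8 at X. Subgame-perfect outcome: (B, X) with payoffs (12, 8).
Under simultaneous play:
R's best replies: W→A; X→B; Y→A; Z→A.
Player II's best replies: A→W; B→W; C→Z; D→Y.
The unique mutual best reply is (A, W), giving (7, 3).
Player II's commitment gain: 8 − 3 = 5.

5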